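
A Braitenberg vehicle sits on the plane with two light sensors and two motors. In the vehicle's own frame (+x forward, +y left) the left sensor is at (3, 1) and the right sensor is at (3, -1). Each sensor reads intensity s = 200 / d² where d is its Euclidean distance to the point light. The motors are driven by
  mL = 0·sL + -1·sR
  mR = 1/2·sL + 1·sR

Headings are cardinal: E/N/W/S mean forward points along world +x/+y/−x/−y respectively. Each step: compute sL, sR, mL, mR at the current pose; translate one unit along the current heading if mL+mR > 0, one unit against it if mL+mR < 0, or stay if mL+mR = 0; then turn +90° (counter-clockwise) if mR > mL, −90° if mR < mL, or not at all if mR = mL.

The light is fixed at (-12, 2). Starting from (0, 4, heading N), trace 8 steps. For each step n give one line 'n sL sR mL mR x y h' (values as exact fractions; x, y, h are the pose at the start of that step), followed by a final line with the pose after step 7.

0 100/73 100/97 -100/97 12150/7081 0 4 N
1 40/17 200/97 -200/97 5340/1649 0 5 W
2 25/18 2 -2 97/36 -1 5 S
3 40/41 200/197 -200/197 12140/8077 -1 4 E
4 100/73 100/97 -100/97 12150/7081 0 4 N
5 40/17 200/97 -200/97 5340/1649 0 5 W
6 25/18 2 -2 97/36 -1 5 S
7 40/41 200/197 -200/197 12140/8077 -1 4 E
final 0 4 N

n=0: pose=(0,4,N); sL=100/73, sR=100/97; mL=-100/97, mR=12150/7081; mL+mR=50/73 → advance +1; mR−mL=19450/7081 → turn +1·90°
n=1: pose=(0,5,W); sL=40/17, sR=200/97; mL=-200/97, mR=5340/1649; mL+mR=20/17 → advance +1; mR−mL=8740/1649 → turn +1·90°
n=2: pose=(-1,5,S); sL=25/18, sR=2; mL=-2, mR=97/36; mL+mR=25/36 → advance +1; mR−mL=169/36 → turn +1·90°
n=3: pose=(-1,4,E); sL=40/41, sR=200/197; mL=-200/197, mR=12140/8077; mL+mR=20/41 → advance +1; mR−mL=20340/8077 → turn +1·90°
n=4: pose=(0,4,N); sL=100/73, sR=100/97; mL=-100/97, mR=12150/7081; mL+mR=50/73 → advance +1; mR−mL=19450/7081 → turn +1·90°
n=5: pose=(0,5,W); sL=40/17, sR=200/97; mL=-200/97, mR=5340/1649; mL+mR=20/17 → advance +1; mR−mL=8740/1649 → turn +1·90°
n=6: pose=(-1,5,S); sL=25/18, sR=2; mL=-2, mR=97/36; mL+mR=25/36 → advance +1; mR−mL=169/36 → turn +1·90°
n=7: pose=(-1,4,E); sL=40/41, sR=200/197; mL=-200/197, mR=12140/8077; mL+mR=20/41 → advance +1; mR−mL=20340/8077 → turn +1·90°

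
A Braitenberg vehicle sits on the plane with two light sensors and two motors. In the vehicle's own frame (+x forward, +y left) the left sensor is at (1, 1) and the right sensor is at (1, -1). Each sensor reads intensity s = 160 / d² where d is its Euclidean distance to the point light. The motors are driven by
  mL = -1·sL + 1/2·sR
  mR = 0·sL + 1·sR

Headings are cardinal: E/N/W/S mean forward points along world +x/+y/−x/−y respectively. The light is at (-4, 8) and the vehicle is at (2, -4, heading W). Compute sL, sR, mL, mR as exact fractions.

80/97 80/73 -1960/7081 80/73

left sensor world pos  = (1, -5); dL² = 194
right sensor world pos = (1, -3); dR² = 146
sL = 160/194 = 80/97
sR = 160/146 = 80/73
mL = -1·sL + 1/2·sR = -1960/7081
mR = 0·sL + 1·sR = 80/73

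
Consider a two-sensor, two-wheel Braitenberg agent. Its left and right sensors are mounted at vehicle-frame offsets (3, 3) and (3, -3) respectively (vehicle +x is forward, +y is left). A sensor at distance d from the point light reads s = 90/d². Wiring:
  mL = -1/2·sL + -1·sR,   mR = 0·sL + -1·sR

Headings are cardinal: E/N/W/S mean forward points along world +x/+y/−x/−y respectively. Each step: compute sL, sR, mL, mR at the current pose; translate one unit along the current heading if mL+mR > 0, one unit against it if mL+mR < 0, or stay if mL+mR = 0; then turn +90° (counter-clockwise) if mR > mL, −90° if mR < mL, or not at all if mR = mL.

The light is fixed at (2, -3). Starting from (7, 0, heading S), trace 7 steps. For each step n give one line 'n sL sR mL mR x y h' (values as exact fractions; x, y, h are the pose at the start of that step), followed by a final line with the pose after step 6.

n=0: pose=(7,0,S); sL=45/32, sR=45/2; mL=-1485/64, mR=-45/2; mL+mR=-2925/64 → advance -1; mR−mL=45/64 → turn +1·90°
n=1: pose=(7,1,E); sL=90/113, sR=18/13; mL=-2619/1469, mR=-18/13; mL+mR=-4653/1469 → advance -1; mR−mL=45/113 → turn +1·90°
n=2: pose=(6,1,N); sL=9/5, sR=45/49; mL=-891/490, mR=-45/49; mL+mR=-1341/490 → advance -1; mR−mL=9/10 → turn +1·90°
n=3: pose=(6,0,W); sL=90, sR=90/37; mL=-1755/37, mR=-90/37; mL+mR=-1845/37 → advance -1; mR−mL=45 → turn +1·90°
n=4: pose=(7,0,S); sL=45/32, sR=45/2; mL=-1485/64, mR=-45/2; mL+mR=-2925/64 → advance -1; mR−mL=45/64 → turn +1·90°
n=5: pose=(7,1,E); sL=90/113, sR=18/13; mL=-2619/1469, mR=-18/13; mL+mR=-4653/1469 → advance -1; mR−mL=45/113 → turn +1·90°
n=6: pose=(6,1,N); sL=9/5, sR=45/49; mL=-891/490, mR=-45/49; mL+mR=-1341/490 → advance -1; mR−mL=9/10 → turn +1·90°

0 45/32 45/2 -1485/64 -45/2 7 0 S
1 90/113 18/13 -2619/1469 -18/13 7 1 E
2 9/5 45/49 -891/490 -45/49 6 1 N
3 90 90/37 -1755/37 -90/37 6 0 W
4 45/32 45/2 -1485/64 -45/2 7 0 S
5 90/113 18/13 -2619/1469 -18/13 7 1 E
6 9/5 45/49 -891/490 -45/49 6 1 N
final 6 0 W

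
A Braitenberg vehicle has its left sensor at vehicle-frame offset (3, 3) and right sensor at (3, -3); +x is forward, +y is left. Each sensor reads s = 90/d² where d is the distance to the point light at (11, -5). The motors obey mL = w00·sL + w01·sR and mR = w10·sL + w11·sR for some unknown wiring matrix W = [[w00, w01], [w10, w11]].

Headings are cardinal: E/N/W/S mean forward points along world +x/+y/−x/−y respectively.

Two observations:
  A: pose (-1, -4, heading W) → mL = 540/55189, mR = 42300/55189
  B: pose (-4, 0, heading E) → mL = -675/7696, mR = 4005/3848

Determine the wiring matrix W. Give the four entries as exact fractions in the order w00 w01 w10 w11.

obs A: pose=(-1,-4,W) → sL=90/229, sR=90/241, mL=540/55189, mR=42300/55189
obs B: pose=(-4,0,E) → sL=45/104, sR=45/74, mL=-675/7696, mR=4005/3848
sensor matrix S = [[90/229, 90/241], [45/104, 45/74]]; det S = 8219475/106183636
solve [mL_A; mL_B] = S·[w00; w01] and [mR_A; mR_B] = S·[w10; w11]:
  w00 = 1/2, w01 = -1/2, w10 = 1, w11 = 1

1/2 -1/2 1 1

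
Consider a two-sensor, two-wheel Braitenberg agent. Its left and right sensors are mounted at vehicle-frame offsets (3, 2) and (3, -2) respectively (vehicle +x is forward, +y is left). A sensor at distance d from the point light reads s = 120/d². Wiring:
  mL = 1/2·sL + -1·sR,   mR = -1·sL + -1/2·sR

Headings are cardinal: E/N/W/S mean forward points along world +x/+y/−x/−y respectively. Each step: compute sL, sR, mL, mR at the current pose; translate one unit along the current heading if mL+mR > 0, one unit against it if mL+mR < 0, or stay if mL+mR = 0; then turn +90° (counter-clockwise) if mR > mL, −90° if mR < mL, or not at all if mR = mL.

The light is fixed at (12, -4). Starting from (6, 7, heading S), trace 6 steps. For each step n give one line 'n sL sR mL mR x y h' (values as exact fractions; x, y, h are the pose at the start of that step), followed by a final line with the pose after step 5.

n=0: pose=(6,7,S); sL=3/2, sR=15/16; mL=-3/16, mR=-63/32; mL+mR=-69/32 → advance -1; mR−mL=-57/32 → turn -1·90°
n=1: pose=(6,8,W); sL=120/181, sR=120/277; mL=-5100/50137, mR=-44100/50137; mL+mR=-49200/50137 → advance -1; mR−mL=-39000/50137 → turn -1·90°
n=2: pose=(7,8,N); sL=60/137, sR=20/39; mL=-1570/5343, mR=-3710/5343; mL+mR=-1760/1781 → advance -1; mR−mL=-2140/5343 → turn -1·90°
n=3: pose=(7,7,E); sL=120/173, sR=24/17; mL=-3132/2941, mR=-4116/2941; mL+mR=-7248/2941 → advance -1; mR−mL=-984/2941 → turn -1·90°
n=4: pose=(6,7,S); sL=3/2, sR=15/16; mL=-3/16, mR=-63/32; mL+mR=-69/32 → advance -1; mR−mL=-57/32 → turn -1·90°
n=5: pose=(6,8,W); sL=120/181, sR=120/277; mL=-5100/50137, mR=-44100/50137; mL+mR=-49200/50137 → advance -1; mR−mL=-39000/50137 → turn -1·90°

0 3/2 15/16 -3/16 -63/32 6 7 S
1 120/181 120/277 -5100/50137 -44100/50137 6 8 W
2 60/137 20/39 -1570/5343 -3710/5343 7 8 N
3 120/173 24/17 -3132/2941 -4116/2941 7 7 E
4 3/2 15/16 -3/16 -63/32 6 7 S
5 120/181 120/277 -5100/50137 -44100/50137 6 8 W
final 7 8 N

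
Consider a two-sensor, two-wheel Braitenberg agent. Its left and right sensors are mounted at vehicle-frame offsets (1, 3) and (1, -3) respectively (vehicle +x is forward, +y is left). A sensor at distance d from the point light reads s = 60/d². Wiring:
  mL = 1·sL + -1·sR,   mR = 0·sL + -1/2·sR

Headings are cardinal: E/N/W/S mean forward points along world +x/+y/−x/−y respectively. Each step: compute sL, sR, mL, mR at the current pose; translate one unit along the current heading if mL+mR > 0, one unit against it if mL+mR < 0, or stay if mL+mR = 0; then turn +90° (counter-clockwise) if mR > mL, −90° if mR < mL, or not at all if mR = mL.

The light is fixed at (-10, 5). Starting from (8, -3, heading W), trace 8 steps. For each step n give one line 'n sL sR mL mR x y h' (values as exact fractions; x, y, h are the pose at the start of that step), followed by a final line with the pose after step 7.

n=0: pose=(8,-3,W); sL=6/41, sR=30/157; mL=-288/6437, mR=-15/157; mL+mR=-903/6437 → advance -1; mR−mL=-327/6437 → turn -1·90°
n=1: pose=(9,-3,N); sL=12/61, sR=60/533; mL=2736/32513, mR=-30/533; mL+mR=906/32513 → advance +1; mR−mL=-4566/32513 → turn -1·90°
n=2: pose=(9,-2,E); sL=15/104, sR=3/25; mL=63/2600, mR=-3/50; mL+mR=-93/2600 → advance -1; mR−mL=-219/2600 → turn -1·90°
n=3: pose=(8,-2,S); sL=12/101, sR=60/289; mL=-2592/29189, mR=-30/289; mL+mR=-5622/29189 → advance -1; mR−mL=-438/29189 → turn -1·90°
n=4: pose=(8,-1,W); sL=6/37, sR=30/149; mL=-216/5513, mR=-15/149; mL+mR=-771/5513 → advance -1; mR−mL=-339/5513 → turn -1·90°
n=5: pose=(9,-1,N); sL=60/281, sR=60/509; mL=13680/143029, mR=-30/509; mL+mR=5250/143029 → advance +1; mR−mL=-22110/143029 → turn -1·90°
n=6: pose=(9,0,E); sL=15/101, sR=15/116; mL=225/11716, mR=-15/232; mL+mR=-1065/23432 → advance -1; mR−mL=-1965/23432 → turn -1·90°
n=7: pose=(8,0,S); sL=20/159, sR=20/87; mL=-160/1537, mR=-10/87; mL+mR=-1010/4611 → advance -1; mR−mL=-50/4611 → turn -1·90°

0 6/41 30/157 -288/6437 -15/157 8 -3 W
1 12/61 60/533 2736/32513 -30/533 9 -3 N
2 15/104 3/25 63/2600 -3/50 9 -2 E
3 12/101 60/289 -2592/29189 -30/289 8 -2 S
4 6/37 30/149 -216/5513 -15/149 8 -1 W
5 60/281 60/509 13680/143029 -30/509 9 -1 N
6 15/101 15/116 225/11716 -15/232 9 0 E
7 20/159 20/87 -160/1537 -10/87 8 0 S
final 8 1 W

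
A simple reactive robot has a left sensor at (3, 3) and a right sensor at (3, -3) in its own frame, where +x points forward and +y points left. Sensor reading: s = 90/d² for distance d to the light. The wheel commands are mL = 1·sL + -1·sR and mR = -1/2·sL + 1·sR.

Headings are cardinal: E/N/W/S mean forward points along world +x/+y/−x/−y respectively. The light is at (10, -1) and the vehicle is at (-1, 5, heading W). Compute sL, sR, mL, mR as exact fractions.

18/41 90/277 1296/11357 1197/11357

left sensor world pos  = (-4, 2); dL² = 205
right sensor world pos = (-4, 8); dR² = 277
sL = 90/205 = 18/41
sR = 90/277 = 90/277
mL = 1·sL + -1·sR = 1296/11357
mR = -1/2·sL + 1·sR = 1197/11357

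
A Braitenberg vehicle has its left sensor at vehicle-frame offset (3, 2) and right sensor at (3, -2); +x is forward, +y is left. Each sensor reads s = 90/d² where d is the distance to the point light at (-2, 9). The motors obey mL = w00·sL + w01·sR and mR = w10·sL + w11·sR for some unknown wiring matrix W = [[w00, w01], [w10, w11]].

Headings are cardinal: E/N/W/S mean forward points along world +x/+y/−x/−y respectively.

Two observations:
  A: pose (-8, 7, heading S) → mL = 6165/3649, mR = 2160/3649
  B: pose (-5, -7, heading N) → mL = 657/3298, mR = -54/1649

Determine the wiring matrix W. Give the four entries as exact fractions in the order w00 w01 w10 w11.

obs A: pose=(-8,7,S) → sL=90/41, sR=90/89, mL=6165/3649, mR=2160/3649
obs B: pose=(-5,-7,N) → sL=45/97, sR=9/17, mL=657/3298, mR=-54/1649
sensor matrix S = [[90/41, 90/89], [45/97, 9/17]]; det S = 4169880/6017201
solve [mL_A; mL_B] = S·[w00; w01] and [mR_A; mR_B] = S·[w10; w11]:
  w00 = 1, w01 = -1/2, w10 = 1/2, w11 = -1/2

1 -1/2 1/2 -1/2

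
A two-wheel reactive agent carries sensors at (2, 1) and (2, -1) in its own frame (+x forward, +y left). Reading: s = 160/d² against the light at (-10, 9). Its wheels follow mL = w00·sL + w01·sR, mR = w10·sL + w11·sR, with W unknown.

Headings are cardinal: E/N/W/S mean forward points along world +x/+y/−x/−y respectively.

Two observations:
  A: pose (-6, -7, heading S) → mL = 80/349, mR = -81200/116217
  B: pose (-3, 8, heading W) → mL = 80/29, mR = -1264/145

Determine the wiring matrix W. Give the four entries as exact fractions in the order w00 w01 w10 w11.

1/2 0 -1 -1/2

obs A: pose=(-6,-7,S) → sL=160/349, sR=160/333, mL=80/349, mR=-81200/116217
obs B: pose=(-3,8,W) → sL=160/29, sR=32/5, mL=80/29, mR=-1264/145
sensor matrix S = [[160/349, 160/333], [160/29, 32/5]]; det S = 954368/3370293
solve [mL_A; mL_B] = S·[w00; w01] and [mR_A; mR_B] = S·[w10; w11]:
  w00 = 1/2, w01 = 0, w10 = -1, w11 = -1/2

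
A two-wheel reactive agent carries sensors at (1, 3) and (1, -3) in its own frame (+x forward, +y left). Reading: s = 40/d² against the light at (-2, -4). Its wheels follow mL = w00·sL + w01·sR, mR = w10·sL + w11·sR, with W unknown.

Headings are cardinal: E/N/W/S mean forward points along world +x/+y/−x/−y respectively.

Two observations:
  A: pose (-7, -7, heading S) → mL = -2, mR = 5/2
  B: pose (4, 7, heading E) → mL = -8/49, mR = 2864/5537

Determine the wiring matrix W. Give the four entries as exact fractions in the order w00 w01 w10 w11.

obs A: pose=(-7,-7,S) → sL=2, sR=1/2, mL=-2, mR=5/2
obs B: pose=(4,7,E) → sL=8/49, sR=40/113, mL=-8/49, mR=2864/5537
sensor matrix S = [[2, 1/2], [8/49, 40/113]]; det S = 3468/5537
solve [mL_A; mL_B] = S·[w00; w01] and [mR_A; mR_B] = S·[w10; w11]:
  w00 = -1, w01 = 0, w10 = 1, w11 = 1

-1 0 1 1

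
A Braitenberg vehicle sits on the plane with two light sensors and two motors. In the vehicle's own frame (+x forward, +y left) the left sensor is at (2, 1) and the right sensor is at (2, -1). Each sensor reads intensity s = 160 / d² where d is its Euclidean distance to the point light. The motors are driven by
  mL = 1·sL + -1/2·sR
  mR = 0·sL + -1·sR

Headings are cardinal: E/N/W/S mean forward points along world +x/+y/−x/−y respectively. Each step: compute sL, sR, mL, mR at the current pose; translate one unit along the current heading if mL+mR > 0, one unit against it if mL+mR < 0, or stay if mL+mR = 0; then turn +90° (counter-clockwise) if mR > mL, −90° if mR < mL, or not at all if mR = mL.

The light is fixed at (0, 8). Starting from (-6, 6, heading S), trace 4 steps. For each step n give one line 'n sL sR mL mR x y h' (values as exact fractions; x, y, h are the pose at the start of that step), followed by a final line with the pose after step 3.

0 160/41 32/13 1424/533 -32/13 -6 6 S
1 2 40/17 14/17 -40/17 -6 5 W
2 160/37 160/17 -240/629 -160/17 -5 5 N
3 80/9 80/17 1000/153 -80/17 -5 4 E
final -4 4 S

n=0: pose=(-6,6,S); sL=160/41, sR=32/13; mL=1424/533, mR=-32/13; mL+mR=112/533 → advance +1; mR−mL=-2736/533 → turn -1·90°
n=1: pose=(-6,5,W); sL=2, sR=40/17; mL=14/17, mR=-40/17; mL+mR=-26/17 → advance -1; mR−mL=-54/17 → turn -1·90°
n=2: pose=(-5,5,N); sL=160/37, sR=160/17; mL=-240/629, mR=-160/17; mL+mR=-6160/629 → advance -1; mR−mL=-5680/629 → turn -1·90°
n=3: pose=(-5,4,E); sL=80/9, sR=80/17; mL=1000/153, mR=-80/17; mL+mR=280/153 → advance +1; mR−mL=-1720/153 → turn -1·90°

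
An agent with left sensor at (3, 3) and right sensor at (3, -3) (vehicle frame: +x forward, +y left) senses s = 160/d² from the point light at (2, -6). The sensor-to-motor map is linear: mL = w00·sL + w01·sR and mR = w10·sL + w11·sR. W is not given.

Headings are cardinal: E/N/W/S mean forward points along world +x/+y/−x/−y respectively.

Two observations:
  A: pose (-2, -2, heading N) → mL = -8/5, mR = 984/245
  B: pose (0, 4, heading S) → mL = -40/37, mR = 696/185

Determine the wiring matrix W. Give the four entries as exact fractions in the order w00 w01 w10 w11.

obs A: pose=(-2,-2,N) → sL=80/49, sR=16/5, mL=-8/5, mR=984/245
obs B: pose=(0,4,S) → sL=16/5, sR=80/37, mL=-40/37, mR=696/185
sensor matrix S = [[80/49, 16/5], [16/5, 80/37]]; det S = -304128/45325
solve [mL_A; mL_B] = S·[w00; w01] and [mR_A; mR_B] = S·[w10; w11]:
  w00 = 0, w01 = -1/2, w10 = 1/2, w11 = 1

0 -1/2 1/2 1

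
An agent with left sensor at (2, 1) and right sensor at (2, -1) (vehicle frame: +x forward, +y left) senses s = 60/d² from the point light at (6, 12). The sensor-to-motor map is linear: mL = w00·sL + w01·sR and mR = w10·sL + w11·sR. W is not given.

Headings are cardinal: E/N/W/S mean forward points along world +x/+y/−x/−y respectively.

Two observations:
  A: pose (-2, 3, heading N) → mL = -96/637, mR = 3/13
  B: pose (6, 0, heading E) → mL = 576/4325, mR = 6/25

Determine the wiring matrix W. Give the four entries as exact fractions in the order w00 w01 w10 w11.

1 -1 1/2 0

obs A: pose=(-2,3,N) → sL=6/13, sR=30/49, mL=-96/637, mR=3/13
obs B: pose=(6,0,E) → sL=12/25, sR=60/173, mL=576/4325, mR=6/25
sensor matrix S = [[6/13, 30/49], [12/25, 60/173]]; det S = -73728/551005
solve [mL_A; mL_B] = S·[w00; w01] and [mR_A; mR_B] = S·[w10; w11]:
  w00 = 1, w01 = -1, w10 = 1/2, w11 = 0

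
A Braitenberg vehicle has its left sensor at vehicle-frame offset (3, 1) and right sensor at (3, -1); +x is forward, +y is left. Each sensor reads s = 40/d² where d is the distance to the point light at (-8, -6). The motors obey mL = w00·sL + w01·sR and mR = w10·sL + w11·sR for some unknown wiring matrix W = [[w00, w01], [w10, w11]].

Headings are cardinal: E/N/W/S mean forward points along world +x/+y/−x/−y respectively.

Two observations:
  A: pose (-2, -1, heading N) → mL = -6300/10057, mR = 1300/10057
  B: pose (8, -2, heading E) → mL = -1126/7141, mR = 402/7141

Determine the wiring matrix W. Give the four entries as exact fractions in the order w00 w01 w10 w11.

-1 -1/2 -1/2 1

obs A: pose=(-2,-1,N) → sL=40/89, sR=40/113, mL=-6300/10057, mR=1300/10057
obs B: pose=(8,-2,E) → sL=20/193, sR=4/37, mL=-1126/7141, mR=402/7141
sensor matrix S = [[40/89, 40/113], [20/193, 4/37]]; det S = 855040/71817037
solve [mL_A; mL_B] = S·[w00; w01] and [mR_A; mR_B] = S·[w10; w11]:
  w00 = -1, w01 = -1/2, w10 = -1/2, w11 = 1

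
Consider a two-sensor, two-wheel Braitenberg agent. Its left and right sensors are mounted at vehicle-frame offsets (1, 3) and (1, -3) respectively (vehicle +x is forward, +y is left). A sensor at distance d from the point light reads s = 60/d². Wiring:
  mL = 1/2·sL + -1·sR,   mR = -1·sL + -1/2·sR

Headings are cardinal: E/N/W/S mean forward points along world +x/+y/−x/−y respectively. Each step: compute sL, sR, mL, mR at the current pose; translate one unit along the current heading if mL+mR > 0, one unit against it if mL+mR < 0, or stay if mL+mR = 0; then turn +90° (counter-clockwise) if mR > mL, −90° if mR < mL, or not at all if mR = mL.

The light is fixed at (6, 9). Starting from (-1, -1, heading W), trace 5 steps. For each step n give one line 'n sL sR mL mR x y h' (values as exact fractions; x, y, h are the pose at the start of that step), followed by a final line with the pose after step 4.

0 60/233 60/113 -10590/26329 -13770/26329 -1 -1 W
1 10/27 2/3 -13/27 -19/27 0 -1 N
2 60/89 60/221 1290/19669 -15930/19669 0 -2 E
3 3/8 15/61 -57/976 -243/488 -1 -2 S
4 60/233 60/113 -10590/26329 -13770/26329 -1 -1 W
final 0 -1 N

n=0: pose=(-1,-1,W); sL=60/233, sR=60/113; mL=-10590/26329, mR=-13770/26329; mL+mR=-24360/26329 → advance -1; mR−mL=-3180/26329 → turn -1·90°
n=1: pose=(0,-1,N); sL=10/27, sR=2/3; mL=-13/27, mR=-19/27; mL+mR=-32/27 → advance -1; mR−mL=-2/9 → turn -1·90°
n=2: pose=(0,-2,E); sL=60/89, sR=60/221; mL=1290/19669, mR=-15930/19669; mL+mR=-14640/19669 → advance -1; mR−mL=-17220/19669 → turn -1·90°
n=3: pose=(-1,-2,S); sL=3/8, sR=15/61; mL=-57/976, mR=-243/488; mL+mR=-543/976 → advance -1; mR−mL=-429/976 → turn -1·90°
n=4: pose=(-1,-1,W); sL=60/233, sR=60/113; mL=-10590/26329, mR=-13770/26329; mL+mR=-24360/26329 → advance -1; mR−mL=-3180/26329 → turn -1·90°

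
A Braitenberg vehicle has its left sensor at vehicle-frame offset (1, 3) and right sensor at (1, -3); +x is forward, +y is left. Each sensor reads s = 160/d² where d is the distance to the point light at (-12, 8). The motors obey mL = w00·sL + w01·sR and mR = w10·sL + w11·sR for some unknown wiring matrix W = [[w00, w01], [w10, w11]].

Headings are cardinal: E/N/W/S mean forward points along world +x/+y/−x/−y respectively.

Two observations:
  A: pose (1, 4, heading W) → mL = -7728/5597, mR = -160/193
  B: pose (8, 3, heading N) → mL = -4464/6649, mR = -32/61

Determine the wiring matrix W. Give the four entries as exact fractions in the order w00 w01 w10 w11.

obs A: pose=(1,4,W) → sL=160/193, sR=32/29, mL=-7728/5597, mR=-160/193
obs B: pose=(8,3,N) → sL=32/61, sR=32/109, mL=-4464/6649, mR=-32/61
sensor matrix S = [[160/193, 32/29], [32/61, 32/109]]; det S = -12484608/37214453
solve [mL_A; mL_B] = S·[w00; w01] and [mR_A; mR_B] = S·[w10; w11]:
  w00 = -1, w01 = -1/2, w10 = -1, w11 = 0

-1 -1/2 -1 0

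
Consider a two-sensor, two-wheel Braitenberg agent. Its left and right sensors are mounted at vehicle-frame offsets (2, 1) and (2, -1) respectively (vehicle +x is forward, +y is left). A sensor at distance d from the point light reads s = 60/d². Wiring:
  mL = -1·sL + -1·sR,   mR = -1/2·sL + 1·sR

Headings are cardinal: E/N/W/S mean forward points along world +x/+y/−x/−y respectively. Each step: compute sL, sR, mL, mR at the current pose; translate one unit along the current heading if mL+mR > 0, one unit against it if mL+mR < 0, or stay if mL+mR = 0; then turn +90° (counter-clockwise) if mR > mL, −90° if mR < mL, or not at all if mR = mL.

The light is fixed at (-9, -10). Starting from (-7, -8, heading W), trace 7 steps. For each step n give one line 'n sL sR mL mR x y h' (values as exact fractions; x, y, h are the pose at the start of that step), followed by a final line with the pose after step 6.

0 60 20/3 -200/3 -70/3 -7 -8 W
1 15/4 15 -75/4 105/8 -6 -8 S
2 60/41 60/29 -4200/1189 1590/1189 -6 -7 E
3 30/13 30/17 -900/221 135/221 -7 -7 N
4 60 20/3 -200/3 -70/3 -7 -8 W
5 15/4 15 -75/4 105/8 -6 -8 S
6 60/41 60/29 -4200/1189 1590/1189 -6 -7 E
final -7 -7 N

n=0: pose=(-7,-8,W); sL=60, sR=20/3; mL=-200/3, mR=-70/3; mL+mR=-90 → advance -1; mR−mL=130/3 → turn +1·90°
n=1: pose=(-6,-8,S); sL=15/4, sR=15; mL=-75/4, mR=105/8; mL+mR=-45/8 → advance -1; mR−mL=255/8 → turn +1·90°
n=2: pose=(-6,-7,E); sL=60/41, sR=60/29; mL=-4200/1189, mR=1590/1189; mL+mR=-90/41 → advance -1; mR−mL=5790/1189 → turn +1·90°
n=3: pose=(-7,-7,N); sL=30/13, sR=30/17; mL=-900/221, mR=135/221; mL+mR=-45/13 → advance -1; mR−mL=1035/221 → turn +1·90°
n=4: pose=(-7,-8,W); sL=60, sR=20/3; mL=-200/3, mR=-70/3; mL+mR=-90 → advance -1; mR−mL=130/3 → turn +1·90°
n=5: pose=(-6,-8,S); sL=15/4, sR=15; mL=-75/4, mR=105/8; mL+mR=-45/8 → advance -1; mR−mL=255/8 → turn +1·90°
n=6: pose=(-6,-7,E); sL=60/41, sR=60/29; mL=-4200/1189, mR=1590/1189; mL+mR=-90/41 → advance -1; mR−mL=5790/1189 → turn +1·90°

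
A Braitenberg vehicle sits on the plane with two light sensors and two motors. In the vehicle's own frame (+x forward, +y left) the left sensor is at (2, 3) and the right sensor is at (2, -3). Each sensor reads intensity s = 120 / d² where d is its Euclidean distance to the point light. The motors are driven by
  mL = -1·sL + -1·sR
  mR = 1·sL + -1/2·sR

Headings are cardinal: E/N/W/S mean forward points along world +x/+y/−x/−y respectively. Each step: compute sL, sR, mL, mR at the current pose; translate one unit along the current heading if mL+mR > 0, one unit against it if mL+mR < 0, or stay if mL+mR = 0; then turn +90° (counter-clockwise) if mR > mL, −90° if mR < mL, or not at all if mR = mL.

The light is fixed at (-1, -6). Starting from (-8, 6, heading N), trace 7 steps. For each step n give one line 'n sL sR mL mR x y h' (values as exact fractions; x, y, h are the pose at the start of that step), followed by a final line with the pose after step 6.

n=0: pose=(-8,6,N); sL=15/37, sR=30/53; mL=-1905/1961, mR=240/1961; mL+mR=-45/53 → advance -1; mR−mL=2145/1961 → turn +1·90°
n=1: pose=(-8,5,W); sL=24/29, sR=120/277; mL=-10128/8033, mR=4908/8033; mL+mR=-180/277 → advance -1; mR−mL=15036/8033 → turn +1·90°
n=2: pose=(-7,5,S); sL=4/3, sR=20/27; mL=-56/27, mR=26/27; mL+mR=-10/9 → advance -1; mR−mL=82/27 → turn +1·90°
n=3: pose=(-7,6,E); sL=120/241, sR=120/97; mL=-40560/23377, mR=-2820/23377; mL+mR=-180/97 → advance -1; mR−mL=37740/23377 → turn +1·90°
n=4: pose=(-8,6,N); sL=15/37, sR=30/53; mL=-1905/1961, mR=240/1961; mL+mR=-45/53 → advance -1; mR−mL=2145/1961 → turn +1·90°
n=5: pose=(-8,5,W); sL=24/29, sR=120/277; mL=-10128/8033, mR=4908/8033; mL+mR=-180/277 → advance -1; mR−mL=15036/8033 → turn +1·90°
n=6: pose=(-7,5,S); sL=4/3, sR=20/27; mL=-56/27, mR=26/27; mL+mR=-10/9 → advance -1; mR−mL=82/27 → turn +1·90°

0 15/37 30/53 -1905/1961 240/1961 -8 6 N
1 24/29 120/277 -10128/8033 4908/8033 -8 5 W
2 4/3 20/27 -56/27 26/27 -7 5 S
3 120/241 120/97 -40560/23377 -2820/23377 -7 6 E
4 15/37 30/53 -1905/1961 240/1961 -8 6 N
5 24/29 120/277 -10128/8033 4908/8033 -8 5 W
6 4/3 20/27 -56/27 26/27 -7 5 S
final -7 6 E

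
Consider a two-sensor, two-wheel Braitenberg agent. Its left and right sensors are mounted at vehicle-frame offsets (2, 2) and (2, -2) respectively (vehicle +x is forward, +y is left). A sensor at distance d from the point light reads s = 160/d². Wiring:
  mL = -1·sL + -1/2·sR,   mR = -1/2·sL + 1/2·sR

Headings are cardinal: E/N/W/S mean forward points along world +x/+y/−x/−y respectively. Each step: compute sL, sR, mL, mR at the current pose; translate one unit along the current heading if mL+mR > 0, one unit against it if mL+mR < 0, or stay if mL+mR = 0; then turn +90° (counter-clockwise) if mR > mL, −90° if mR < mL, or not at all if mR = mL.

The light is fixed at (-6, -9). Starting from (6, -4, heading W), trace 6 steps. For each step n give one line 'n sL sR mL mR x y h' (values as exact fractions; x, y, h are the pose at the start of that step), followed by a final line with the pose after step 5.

n=0: pose=(6,-4,W); sL=160/109, sR=160/149; mL=-32560/16241, mR=-3200/16241; mL+mR=-240/109 → advance -1; mR−mL=29360/16241 → turn +1·90°
n=1: pose=(7,-4,S); sL=80/117, sR=16/13; mL=-152/117, mR=32/117; mL+mR=-40/39 → advance -1; mR−mL=184/117 → turn +1·90°
n=2: pose=(7,-3,E); sL=160/289, sR=160/241; mL=-61680/69649, mR=3840/69649; mL+mR=-240/289 → advance -1; mR−mL=65520/69649 → turn +1·90°
n=3: pose=(6,-3,N); sL=40/41, sR=8/13; mL=-684/533, mR=-96/533; mL+mR=-60/41 → advance -1; mR−mL=588/533 → turn +1·90°
n=4: pose=(6,-4,W); sL=160/109, sR=160/149; mL=-32560/16241, mR=-3200/16241; mL+mR=-240/109 → advance -1; mR−mL=29360/16241 → turn +1·90°
n=5: pose=(7,-4,S); sL=80/117, sR=16/13; mL=-152/117, mR=32/117; mL+mR=-40/39 → advance -1; mR−mL=184/117 → turn +1·90°

0 160/109 160/149 -32560/16241 -3200/16241 6 -4 W
1 80/117 16/13 -152/117 32/117 7 -4 S
2 160/289 160/241 -61680/69649 3840/69649 7 -3 E
3 40/41 8/13 -684/533 -96/533 6 -3 N
4 160/109 160/149 -32560/16241 -3200/16241 6 -4 W
5 80/117 16/13 -152/117 32/117 7 -4 S
final 7 -3 E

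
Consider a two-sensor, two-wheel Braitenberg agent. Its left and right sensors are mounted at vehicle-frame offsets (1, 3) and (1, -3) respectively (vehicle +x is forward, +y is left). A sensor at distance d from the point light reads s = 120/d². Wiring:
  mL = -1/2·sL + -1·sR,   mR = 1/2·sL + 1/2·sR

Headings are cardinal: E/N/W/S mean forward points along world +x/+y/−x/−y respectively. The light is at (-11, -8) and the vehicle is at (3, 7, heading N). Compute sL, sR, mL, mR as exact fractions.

120/377 24/109 -15588/41093 11064/41093

left sensor world pos  = (0, 8); dL² = 377
right sensor world pos = (6, 8); dR² = 545
sL = 120/377 = 120/377
sR = 120/545 = 24/109
mL = -1/2·sL + -1·sR = -15588/41093
mR = 1/2·sL + 1/2·sR = 11064/41093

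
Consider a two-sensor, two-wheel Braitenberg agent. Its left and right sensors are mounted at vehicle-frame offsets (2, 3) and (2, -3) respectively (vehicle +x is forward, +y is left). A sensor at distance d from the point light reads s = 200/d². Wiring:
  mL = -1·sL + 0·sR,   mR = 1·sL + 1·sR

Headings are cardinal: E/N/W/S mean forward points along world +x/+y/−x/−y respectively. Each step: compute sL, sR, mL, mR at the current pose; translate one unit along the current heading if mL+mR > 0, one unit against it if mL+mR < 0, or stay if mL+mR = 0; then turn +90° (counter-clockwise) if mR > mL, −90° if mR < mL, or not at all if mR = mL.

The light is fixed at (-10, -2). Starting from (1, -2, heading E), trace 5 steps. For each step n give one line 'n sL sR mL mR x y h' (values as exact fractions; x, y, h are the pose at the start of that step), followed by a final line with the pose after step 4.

n=0: pose=(1,-2,E); sL=100/89, sR=100/89; mL=-100/89, mR=200/89; mL+mR=100/89 → advance +1; mR−mL=300/89 → turn +1·90°
n=1: pose=(2,-2,N); sL=40/17, sR=200/229; mL=-40/17, mR=12560/3893; mL+mR=200/229 → advance +1; mR−mL=21720/3893 → turn +1·90°
n=2: pose=(2,-1,W); sL=25/13, sR=50/29; mL=-25/13, mR=1375/377; mL+mR=50/29 → advance +1; mR−mL=2100/377 → turn +1·90°
n=3: pose=(1,-1,S); sL=200/197, sR=40/13; mL=-200/197, mR=10480/2561; mL+mR=40/13 → advance +1; mR−mL=13080/2561 → turn +1·90°
n=4: pose=(1,-2,E); sL=100/89, sR=100/89; mL=-100/89, mR=200/89; mL+mR=100/89 → advance +1; mR−mL=300/89 → turn +1·90°

0 100/89 100/89 -100/89 200/89 1 -2 E
1 40/17 200/229 -40/17 12560/3893 2 -2 N
2 25/13 50/29 -25/13 1375/377 2 -1 W
3 200/197 40/13 -200/197 10480/2561 1 -1 S
4 100/89 100/89 -100/89 200/89 1 -2 E
final 2 -2 N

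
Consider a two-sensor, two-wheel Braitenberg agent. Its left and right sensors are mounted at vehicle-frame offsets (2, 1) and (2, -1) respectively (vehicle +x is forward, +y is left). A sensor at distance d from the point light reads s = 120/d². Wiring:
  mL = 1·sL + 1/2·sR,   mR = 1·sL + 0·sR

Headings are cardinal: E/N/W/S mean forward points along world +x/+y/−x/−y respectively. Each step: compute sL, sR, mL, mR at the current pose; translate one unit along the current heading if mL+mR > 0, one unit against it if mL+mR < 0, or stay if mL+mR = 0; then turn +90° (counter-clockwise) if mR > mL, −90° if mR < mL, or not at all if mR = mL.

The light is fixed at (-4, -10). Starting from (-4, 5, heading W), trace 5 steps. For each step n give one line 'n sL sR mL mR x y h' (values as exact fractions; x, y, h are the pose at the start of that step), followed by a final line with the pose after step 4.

0 3/5 6/13 54/65 3/5 -4 5 W
1 120/293 120/289 52260/84677 120/293 -5 5 N
2 12/29 60/113 2226/3277 12/29 -5 6 E
3 120/197 120/197 180/197 120/197 -4 6 S
4 3/5 6/13 54/65 3/5 -4 5 W
final -5 5 N

n=0: pose=(-4,5,W); sL=3/5, sR=6/13; mL=54/65, mR=3/5; mL+mR=93/65 → advance +1; mR−mL=-3/13 → turn -1·90°
n=1: pose=(-5,5,N); sL=120/293, sR=120/289; mL=52260/84677, mR=120/293; mL+mR=86940/84677 → advance +1; mR−mL=-60/289 → turn -1·90°
n=2: pose=(-5,6,E); sL=12/29, sR=60/113; mL=2226/3277, mR=12/29; mL+mR=3582/3277 → advance +1; mR−mL=-30/113 → turn -1·90°
n=3: pose=(-4,6,S); sL=120/197, sR=120/197; mL=180/197, mR=120/197; mL+mR=300/197 → advance +1; mR−mL=-60/197 → turn -1·90°
n=4: pose=(-4,5,W); sL=3/5, sR=6/13; mL=54/65, mR=3/5; mL+mR=93/65 → advance +1; mR−mL=-3/13 → turn -1·90°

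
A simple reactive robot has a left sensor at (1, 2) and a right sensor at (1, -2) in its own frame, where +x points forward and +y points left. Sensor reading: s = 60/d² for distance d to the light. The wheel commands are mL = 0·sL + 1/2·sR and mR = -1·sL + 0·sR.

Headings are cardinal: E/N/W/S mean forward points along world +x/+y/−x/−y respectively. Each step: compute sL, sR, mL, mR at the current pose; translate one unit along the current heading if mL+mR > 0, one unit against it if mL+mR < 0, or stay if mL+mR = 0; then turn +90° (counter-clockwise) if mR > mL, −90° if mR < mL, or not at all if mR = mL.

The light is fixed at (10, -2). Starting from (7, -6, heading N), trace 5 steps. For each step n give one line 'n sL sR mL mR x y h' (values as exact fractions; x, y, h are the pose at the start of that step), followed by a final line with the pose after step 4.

n=0: pose=(7,-6,N); sL=30/17, sR=6; mL=3, mR=-30/17; mL+mR=21/17 → advance +1; mR−mL=-81/17 → turn -1·90°
n=1: pose=(7,-5,E); sL=12, sR=60/29; mL=30/29, mR=-12; mL+mR=-318/29 → advance -1; mR−mL=-378/29 → turn -1·90°
n=2: pose=(6,-5,S); sL=3, sR=15/13; mL=15/26, mR=-3; mL+mR=-63/26 → advance -1; mR−mL=-93/26 → turn -1·90°
n=3: pose=(6,-4,W); sL=60/41, sR=12/5; mL=6/5, mR=-60/41; mL+mR=-54/205 → advance -1; mR−mL=-546/205 → turn -1·90°
n=4: pose=(7,-4,N); sL=30/13, sR=30; mL=15, mR=-30/13; mL+mR=165/13 → advance +1; mR−mL=-225/13 → turn -1·90°

0 30/17 6 3 -30/17 7 -6 N
1 12 60/29 30/29 -12 7 -5 E
2 3 15/13 15/26 -3 6 -5 S
3 60/41 12/5 6/5 -60/41 6 -4 W
4 30/13 30 15 -30/13 7 -4 N
final 7 -3 E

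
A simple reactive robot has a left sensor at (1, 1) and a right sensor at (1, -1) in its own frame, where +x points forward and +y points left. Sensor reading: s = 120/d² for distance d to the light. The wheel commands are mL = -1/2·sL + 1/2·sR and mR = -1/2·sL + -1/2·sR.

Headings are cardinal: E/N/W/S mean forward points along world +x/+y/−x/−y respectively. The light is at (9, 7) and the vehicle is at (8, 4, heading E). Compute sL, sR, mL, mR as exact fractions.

left sensor world pos  = (9, 5); dL² = 4
right sensor world pos = (9, 3); dR² = 16
sL = 120/4 = 30
sR = 120/16 = 15/2
mL = -1/2·sL + 1/2·sR = -45/4
mR = -1/2·sL + -1/2·sR = -75/4

30 15/2 -45/4 -75/4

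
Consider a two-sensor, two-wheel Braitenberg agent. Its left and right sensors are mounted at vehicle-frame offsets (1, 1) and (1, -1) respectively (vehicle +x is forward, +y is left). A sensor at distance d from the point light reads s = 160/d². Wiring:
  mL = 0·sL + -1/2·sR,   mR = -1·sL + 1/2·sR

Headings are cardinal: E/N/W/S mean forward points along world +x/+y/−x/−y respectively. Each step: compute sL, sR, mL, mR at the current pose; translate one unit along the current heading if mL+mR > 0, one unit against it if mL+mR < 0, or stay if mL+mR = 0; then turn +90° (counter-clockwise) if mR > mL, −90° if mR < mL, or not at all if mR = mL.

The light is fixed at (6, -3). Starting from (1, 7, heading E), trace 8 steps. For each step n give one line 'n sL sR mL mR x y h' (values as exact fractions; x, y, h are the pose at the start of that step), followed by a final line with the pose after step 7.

n=0: pose=(1,7,E); sL=160/137, sR=160/97; mL=-80/97, mR=-4560/13289; mL+mR=-160/137 → advance -1; mR−mL=6400/13289 → turn +1·90°
n=1: pose=(0,7,N); sL=16/17, sR=80/73; mL=-40/73, mR=-488/1241; mL+mR=-16/17 → advance -1; mR−mL=192/1241 → turn +1·90°
n=2: pose=(0,6,W); sL=160/113, sR=160/149; mL=-80/149, mR=-14800/16837; mL+mR=-160/113 → advance -1; mR−mL=-5760/16837 → turn -1·90°
n=3: pose=(1,6,N); sL=20/17, sR=40/29; mL=-20/29, mR=-240/493; mL+mR=-20/17 → advance -1; mR−mL=100/493 → turn +1·90°
n=4: pose=(1,5,W); sL=32/17, sR=160/117; mL=-80/117, mR=-2384/1989; mL+mR=-32/17 → advance -1; mR−mL=-1024/1989 → turn -1·90°
n=5: pose=(2,5,N); sL=80/53, sR=16/9; mL=-8/9, mR=-296/477; mL+mR=-80/53 → advance -1; mR−mL=128/477 → turn +1·90°
n=6: pose=(2,4,W); sL=160/61, sR=160/89; mL=-80/89, mR=-9360/5429; mL+mR=-160/61 → advance -1; mR−mL=-4480/5429 → turn -1·90°
n=7: pose=(3,4,N); sL=2, sR=40/17; mL=-20/17, mR=-14/17; mL+mR=-2 → advance -1; mR−mL=6/17 → turn +1·90°

0 160/137 160/97 -80/97 -4560/13289 1 7 E
1 16/17 80/73 -40/73 -488/1241 0 7 N
2 160/113 160/149 -80/149 -14800/16837 0 6 W
3 20/17 40/29 -20/29 -240/493 1 6 N
4 32/17 160/117 -80/117 -2384/1989 1 5 W
5 80/53 16/9 -8/9 -296/477 2 5 N
6 160/61 160/89 -80/89 -9360/5429 2 4 W
7 2 40/17 -20/17 -14/17 3 4 N
final 3 3 W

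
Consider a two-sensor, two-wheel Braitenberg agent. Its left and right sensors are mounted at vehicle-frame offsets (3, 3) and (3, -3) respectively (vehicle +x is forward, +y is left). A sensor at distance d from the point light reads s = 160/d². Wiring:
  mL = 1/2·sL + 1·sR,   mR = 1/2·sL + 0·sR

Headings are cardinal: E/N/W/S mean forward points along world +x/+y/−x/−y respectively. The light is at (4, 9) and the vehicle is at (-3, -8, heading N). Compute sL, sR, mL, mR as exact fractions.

left sensor world pos  = (-6, -5); dL² = 296
right sensor world pos = (0, -5); dR² = 212
sL = 160/296 = 20/37
sR = 160/212 = 40/53
mL = 1/2·sL + 1·sR = 2010/1961
mR = 1/2·sL + 0·sR = 10/37

20/37 40/53 2010/1961 10/37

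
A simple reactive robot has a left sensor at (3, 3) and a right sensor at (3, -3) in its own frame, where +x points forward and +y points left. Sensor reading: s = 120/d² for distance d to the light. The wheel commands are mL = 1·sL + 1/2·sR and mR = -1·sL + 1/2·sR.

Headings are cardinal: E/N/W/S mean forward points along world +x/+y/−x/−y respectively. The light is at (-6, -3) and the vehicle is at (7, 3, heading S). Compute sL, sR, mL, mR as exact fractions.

left sensor world pos  = (10, 0); dL² = 265
right sensor world pos = (4, 0); dR² = 109
sL = 120/265 = 24/53
sR = 120/109 = 120/109
mL = 1·sL + 1/2·sR = 5796/5777
mR = -1·sL + 1/2·sR = 564/5777

24/53 120/109 5796/5777 564/5777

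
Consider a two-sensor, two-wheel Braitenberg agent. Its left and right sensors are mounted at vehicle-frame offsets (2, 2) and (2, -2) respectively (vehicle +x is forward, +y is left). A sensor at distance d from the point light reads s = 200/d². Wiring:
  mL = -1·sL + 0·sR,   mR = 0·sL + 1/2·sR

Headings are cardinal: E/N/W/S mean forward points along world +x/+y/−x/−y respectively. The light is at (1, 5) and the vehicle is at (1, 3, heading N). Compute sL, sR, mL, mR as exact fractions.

50 50 -50 25

left sensor world pos  = (-1, 5); dL² = 4
right sensor world pos = (3, 5); dR² = 4
sL = 200/4 = 50
sR = 200/4 = 50
mL = -1·sL + 0·sR = -50
mR = 0·sL + 1/2·sR = 25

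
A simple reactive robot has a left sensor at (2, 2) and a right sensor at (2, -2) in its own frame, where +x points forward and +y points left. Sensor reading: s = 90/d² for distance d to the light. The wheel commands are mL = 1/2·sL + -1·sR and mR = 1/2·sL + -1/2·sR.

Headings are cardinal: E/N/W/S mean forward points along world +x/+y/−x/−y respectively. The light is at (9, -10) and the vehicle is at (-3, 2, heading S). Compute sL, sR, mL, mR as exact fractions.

left sensor world pos  = (-1, 0); dL² = 200
right sensor world pos = (-5, 0); dR² = 296
sL = 90/200 = 9/20
sR = 90/296 = 45/148
mL = 1/2·sL + -1·sR = -117/1480
mR = 1/2·sL + -1/2·sR = 27/370

9/20 45/148 -117/1480 27/370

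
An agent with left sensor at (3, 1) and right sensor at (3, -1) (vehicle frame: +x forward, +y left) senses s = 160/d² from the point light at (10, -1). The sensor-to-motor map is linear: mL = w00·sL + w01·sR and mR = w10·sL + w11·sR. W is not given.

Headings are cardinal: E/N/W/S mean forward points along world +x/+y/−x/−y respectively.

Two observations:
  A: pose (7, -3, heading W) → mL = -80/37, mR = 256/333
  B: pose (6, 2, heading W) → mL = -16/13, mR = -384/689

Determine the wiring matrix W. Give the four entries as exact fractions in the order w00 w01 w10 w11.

obs A: pose=(7,-3,W) → sL=32/9, sR=160/37, mL=-80/37, mR=256/333
obs B: pose=(6,2,W) → sL=160/53, sR=32/13, mL=-16/13, mR=-384/689
sensor matrix S = [[32/9, 160/37], [160/53, 32/13]]; det S = -987136/229437
solve [mL_A; mL_B] = S·[w00; w01] and [mR_A; mR_B] = S·[w10; w11]:
  w00 = 0, w01 = -1/2, w10 = -1, w11 = 1

0 -1/2 -1 1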